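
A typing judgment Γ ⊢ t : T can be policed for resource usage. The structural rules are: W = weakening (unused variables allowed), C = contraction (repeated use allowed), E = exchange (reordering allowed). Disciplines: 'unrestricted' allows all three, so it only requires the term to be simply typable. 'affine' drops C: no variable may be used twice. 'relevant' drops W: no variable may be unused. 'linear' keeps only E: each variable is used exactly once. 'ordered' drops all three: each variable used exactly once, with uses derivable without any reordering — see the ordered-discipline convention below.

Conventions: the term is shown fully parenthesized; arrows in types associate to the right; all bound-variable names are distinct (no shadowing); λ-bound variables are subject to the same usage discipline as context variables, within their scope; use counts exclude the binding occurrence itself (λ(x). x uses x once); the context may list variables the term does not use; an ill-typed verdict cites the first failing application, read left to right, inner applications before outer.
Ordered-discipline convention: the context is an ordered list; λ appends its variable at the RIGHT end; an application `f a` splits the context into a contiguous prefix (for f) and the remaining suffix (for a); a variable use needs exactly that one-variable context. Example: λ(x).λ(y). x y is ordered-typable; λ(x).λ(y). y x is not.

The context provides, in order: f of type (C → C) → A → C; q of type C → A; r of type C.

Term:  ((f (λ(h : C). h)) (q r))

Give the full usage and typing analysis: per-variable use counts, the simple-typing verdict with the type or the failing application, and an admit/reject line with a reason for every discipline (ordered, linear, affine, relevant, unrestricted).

usage: f ×1; q ×1; r ×1; h (bound) ×1
left-to-right use order: f, h, q, r
typing: ✓ — C
ordered ✓ (f, q, r, h: once each, no exchange needed)
linear ✓ (each of f, q, r, h used exactly once)
affine ✓ (none of f, q, r, h used more than once)
relevant ✓ (f, q, r, h: all used, weakening unneeded)
unrestricted ✓ (simply typable at C; W, C, E all held)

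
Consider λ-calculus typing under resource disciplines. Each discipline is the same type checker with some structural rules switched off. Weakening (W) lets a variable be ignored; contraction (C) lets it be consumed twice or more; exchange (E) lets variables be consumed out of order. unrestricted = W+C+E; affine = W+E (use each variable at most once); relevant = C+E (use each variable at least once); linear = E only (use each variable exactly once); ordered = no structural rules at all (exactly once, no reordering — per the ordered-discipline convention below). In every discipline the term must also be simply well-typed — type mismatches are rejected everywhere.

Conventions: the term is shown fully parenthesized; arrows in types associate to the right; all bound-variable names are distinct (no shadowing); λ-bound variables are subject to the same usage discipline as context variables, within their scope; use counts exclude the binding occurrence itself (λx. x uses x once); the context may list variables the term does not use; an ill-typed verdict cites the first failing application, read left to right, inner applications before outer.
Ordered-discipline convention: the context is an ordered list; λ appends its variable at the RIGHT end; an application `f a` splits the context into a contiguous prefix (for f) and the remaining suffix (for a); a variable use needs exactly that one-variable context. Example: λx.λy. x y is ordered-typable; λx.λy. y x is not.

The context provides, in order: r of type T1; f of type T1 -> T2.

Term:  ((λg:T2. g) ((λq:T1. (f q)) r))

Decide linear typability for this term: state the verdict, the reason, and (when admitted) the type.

yes — each of r, f, g, q used exactly once; term : T2
counts: r: 1×, f: 1×, g (λ-bound): 1×, q (λ-bound): 1×
uses in reading order: g, f, q, r
typing: well-typed — term : T2
all disciplines: ordered ✗, linear ✓, affine ✓, relevant ✓, unrestricted ✓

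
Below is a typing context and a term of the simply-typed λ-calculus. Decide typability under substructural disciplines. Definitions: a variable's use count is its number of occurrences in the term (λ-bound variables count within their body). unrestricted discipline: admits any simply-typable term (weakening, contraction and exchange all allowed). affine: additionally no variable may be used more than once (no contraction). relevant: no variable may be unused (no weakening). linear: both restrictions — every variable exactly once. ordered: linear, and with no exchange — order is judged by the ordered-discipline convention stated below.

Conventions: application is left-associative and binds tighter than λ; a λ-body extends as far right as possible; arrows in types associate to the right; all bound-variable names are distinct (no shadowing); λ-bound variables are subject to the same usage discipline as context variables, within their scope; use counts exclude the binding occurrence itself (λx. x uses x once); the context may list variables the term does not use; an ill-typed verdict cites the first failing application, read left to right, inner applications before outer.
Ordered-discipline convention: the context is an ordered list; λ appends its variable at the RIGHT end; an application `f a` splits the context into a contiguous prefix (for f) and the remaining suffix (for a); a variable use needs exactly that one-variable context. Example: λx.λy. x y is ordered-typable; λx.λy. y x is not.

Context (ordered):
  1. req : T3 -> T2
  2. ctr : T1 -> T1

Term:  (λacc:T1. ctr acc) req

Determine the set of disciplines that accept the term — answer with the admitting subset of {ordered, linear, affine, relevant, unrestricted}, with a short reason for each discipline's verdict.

admitting disciplines: none
variable uses: req: 1, ctr: 1, acc (λ-bound): 1
use order (left to right): ctr, acc, req
typing: ill-typed: argument of type T3 -> T2 where T1 is required
ordered ✗ (the type mismatch rejects it)
linear ✗ (not simply typable)
affine ✗ (fails simple typing)
relevant ✗ (a type mismatch blocks all five)
unrestricted ✗ (the type mismatch rejects it)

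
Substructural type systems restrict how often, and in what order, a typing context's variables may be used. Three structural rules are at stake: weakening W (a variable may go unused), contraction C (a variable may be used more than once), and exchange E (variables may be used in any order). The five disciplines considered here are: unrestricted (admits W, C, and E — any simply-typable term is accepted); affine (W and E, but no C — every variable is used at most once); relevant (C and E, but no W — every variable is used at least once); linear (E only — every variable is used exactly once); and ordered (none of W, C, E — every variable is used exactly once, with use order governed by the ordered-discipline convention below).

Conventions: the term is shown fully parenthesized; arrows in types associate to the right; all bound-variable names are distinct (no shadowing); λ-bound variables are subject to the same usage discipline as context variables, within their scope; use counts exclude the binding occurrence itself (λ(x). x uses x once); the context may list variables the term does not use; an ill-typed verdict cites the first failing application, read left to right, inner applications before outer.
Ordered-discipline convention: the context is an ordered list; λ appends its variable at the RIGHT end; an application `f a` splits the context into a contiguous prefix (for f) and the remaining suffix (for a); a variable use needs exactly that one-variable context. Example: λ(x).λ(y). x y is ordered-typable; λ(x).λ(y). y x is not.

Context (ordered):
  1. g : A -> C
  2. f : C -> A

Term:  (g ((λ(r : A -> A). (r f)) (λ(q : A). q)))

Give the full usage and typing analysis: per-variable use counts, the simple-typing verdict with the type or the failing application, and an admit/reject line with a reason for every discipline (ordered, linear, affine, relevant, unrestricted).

use counts: g: 1; f: 1; r (λ-bound): 1; q (λ-bound): 1
order of uses: g, r, f, q
typing: ill-typed: an argument C -> A mismatches the expected A
ordered: ✗, fails simple typing
linear: ✗, a type mismatch blocks all five
affine: ✗, the type mismatch rejects it
relevant: ✗, not simply typable
unrestricted: ✗, fails simple typing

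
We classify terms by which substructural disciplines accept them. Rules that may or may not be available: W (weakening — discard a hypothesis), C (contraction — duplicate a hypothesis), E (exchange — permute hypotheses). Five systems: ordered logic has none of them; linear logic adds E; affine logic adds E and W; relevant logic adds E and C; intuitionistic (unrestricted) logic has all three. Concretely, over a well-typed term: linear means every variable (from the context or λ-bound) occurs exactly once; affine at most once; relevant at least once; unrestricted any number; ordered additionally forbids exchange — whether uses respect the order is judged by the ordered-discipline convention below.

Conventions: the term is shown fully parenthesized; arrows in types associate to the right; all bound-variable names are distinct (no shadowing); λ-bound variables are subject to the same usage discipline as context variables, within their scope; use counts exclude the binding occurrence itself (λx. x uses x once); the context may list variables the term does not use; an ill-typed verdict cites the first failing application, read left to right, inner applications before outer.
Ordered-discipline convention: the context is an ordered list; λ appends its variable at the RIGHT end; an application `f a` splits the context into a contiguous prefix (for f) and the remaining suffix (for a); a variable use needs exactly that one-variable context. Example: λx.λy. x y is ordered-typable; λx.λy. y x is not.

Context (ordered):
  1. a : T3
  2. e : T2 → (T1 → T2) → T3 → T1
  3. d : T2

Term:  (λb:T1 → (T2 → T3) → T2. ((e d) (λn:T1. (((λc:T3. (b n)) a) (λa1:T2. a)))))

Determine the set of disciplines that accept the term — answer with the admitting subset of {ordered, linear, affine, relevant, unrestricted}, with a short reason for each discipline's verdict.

admitted by: unrestricted
counts: a: 2, e: 1, d: 1, b (bound): 1, n (bound): 1, c (bound): 0, a1 (bound): 0
use order (left to right): e, d, b, n, a, a
typing: the term checks, with type (T1 → (T2 → T3) → T2) → T3 → T1
ordered: ✗, a ×2 used more than once (contraction); c, a1 left unused
linear: ✗, a ×2 used more than once (contraction); c, a1 left unused
affine: ✗, a ×2 used more than once (contraction)
relevant: ✗, c, a1 left unused
unrestricted: ✓, well-typed at (T1 → (T2 → T3) → T2) → T3 → T1; no restrictions here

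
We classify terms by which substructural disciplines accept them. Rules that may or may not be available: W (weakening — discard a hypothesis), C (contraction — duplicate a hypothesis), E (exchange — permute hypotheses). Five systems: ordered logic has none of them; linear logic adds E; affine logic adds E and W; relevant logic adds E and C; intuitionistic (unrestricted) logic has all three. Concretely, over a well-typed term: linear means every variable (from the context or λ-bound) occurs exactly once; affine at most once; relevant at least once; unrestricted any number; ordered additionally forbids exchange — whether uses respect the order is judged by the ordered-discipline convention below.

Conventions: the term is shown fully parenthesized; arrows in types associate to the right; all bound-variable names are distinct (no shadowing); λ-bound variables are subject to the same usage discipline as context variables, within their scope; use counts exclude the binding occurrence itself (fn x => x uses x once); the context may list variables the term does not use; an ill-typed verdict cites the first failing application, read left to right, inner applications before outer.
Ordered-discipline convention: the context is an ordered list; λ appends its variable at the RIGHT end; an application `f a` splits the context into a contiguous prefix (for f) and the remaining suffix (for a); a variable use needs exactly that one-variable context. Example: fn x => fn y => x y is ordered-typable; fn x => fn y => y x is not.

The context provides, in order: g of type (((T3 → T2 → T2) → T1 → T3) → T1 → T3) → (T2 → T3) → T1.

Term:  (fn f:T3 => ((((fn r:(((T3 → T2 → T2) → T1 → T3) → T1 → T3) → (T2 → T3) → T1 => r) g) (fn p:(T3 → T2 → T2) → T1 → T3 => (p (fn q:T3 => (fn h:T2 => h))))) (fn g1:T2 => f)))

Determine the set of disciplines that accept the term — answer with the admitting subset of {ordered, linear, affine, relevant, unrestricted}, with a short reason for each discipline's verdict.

admitting disciplines: affine, unrestricted
variable uses: g: 1×, f (λ-bound): 1×, r (λ-bound): 1×, p (λ-bound): 1×, q (λ-bound): 0×, h (λ-bound): 1×, g1 (λ-bound): 0×
left-to-right use order: r, g, p, h, f
typing: ✓ — T3 → T1
ordered ✗ (q, g1 never used (weakening))
linear ✗ (q, g1 never used (weakening))
affine ✓ (no duplicate uses among g, f, r, p, q, h, g1)
relevant ✗ (q, g1 never used (weakening))
unrestricted ✓ (typability at T3 → T1 is all that's needed)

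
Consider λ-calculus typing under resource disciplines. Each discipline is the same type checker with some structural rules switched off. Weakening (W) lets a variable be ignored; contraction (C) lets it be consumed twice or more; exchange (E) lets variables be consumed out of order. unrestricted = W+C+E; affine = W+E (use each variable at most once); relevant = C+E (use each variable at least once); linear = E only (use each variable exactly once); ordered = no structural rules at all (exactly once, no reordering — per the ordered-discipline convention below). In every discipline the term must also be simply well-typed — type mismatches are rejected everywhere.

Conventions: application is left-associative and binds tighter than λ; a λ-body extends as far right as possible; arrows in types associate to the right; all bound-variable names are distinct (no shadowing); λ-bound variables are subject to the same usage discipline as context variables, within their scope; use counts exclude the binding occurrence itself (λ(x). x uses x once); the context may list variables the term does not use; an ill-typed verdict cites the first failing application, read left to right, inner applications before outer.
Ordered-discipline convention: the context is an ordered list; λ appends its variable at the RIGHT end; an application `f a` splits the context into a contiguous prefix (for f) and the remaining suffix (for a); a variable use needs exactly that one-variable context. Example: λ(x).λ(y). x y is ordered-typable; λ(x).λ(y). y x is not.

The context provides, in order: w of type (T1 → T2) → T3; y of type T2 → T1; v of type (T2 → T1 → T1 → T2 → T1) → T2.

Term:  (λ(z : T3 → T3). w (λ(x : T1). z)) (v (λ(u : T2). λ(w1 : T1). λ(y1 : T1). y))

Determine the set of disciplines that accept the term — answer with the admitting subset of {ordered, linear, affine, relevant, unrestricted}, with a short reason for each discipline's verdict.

admitting disciplines: none
variable uses: w=1, y=1, v=1, z (bound)=1, x (bound)=0, u (bound)=0, w1 (bound)=0, y1 (bound)=0
uses in reading order: w, z, v, y
typing: ill-typed: an application expects T1 → T2 but receives T1 → T3 → T3
ordered: ✗, not simply typable
linear: ✗, fails simple typing
affine: ✗, a type mismatch blocks all five
relevant: ✗, the type mismatch rejects it
unrestricted: ✗, not simply typable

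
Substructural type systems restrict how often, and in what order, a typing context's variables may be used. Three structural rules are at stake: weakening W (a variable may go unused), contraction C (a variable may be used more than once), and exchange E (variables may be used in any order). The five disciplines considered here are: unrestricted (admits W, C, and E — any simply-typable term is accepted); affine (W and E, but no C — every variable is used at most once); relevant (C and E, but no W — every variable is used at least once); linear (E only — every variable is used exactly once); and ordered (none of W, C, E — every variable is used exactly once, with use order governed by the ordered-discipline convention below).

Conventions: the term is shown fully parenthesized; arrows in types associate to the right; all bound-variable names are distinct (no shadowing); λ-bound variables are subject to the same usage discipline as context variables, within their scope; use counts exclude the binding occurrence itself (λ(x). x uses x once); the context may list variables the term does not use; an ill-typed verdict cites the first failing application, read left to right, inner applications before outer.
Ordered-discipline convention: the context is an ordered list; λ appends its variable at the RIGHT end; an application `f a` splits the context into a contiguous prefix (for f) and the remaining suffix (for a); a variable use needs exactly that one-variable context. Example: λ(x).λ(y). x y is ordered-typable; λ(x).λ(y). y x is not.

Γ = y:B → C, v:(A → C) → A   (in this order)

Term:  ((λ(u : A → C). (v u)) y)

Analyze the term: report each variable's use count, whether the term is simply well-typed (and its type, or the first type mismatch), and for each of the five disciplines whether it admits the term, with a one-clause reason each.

variable uses: y=1, v=1, u [bound]=1
uses in reading order: v, u, y
typing: ill-typed: argument of type B → C where A → C is required
ordered: ✗, a type mismatch blocks all five
linear: ✗, the type mismatch rejects it
affine: ✗, not simply typable
relevant: ✗, fails simple typing
unrestricted: ✗, a type mismatch blocks all five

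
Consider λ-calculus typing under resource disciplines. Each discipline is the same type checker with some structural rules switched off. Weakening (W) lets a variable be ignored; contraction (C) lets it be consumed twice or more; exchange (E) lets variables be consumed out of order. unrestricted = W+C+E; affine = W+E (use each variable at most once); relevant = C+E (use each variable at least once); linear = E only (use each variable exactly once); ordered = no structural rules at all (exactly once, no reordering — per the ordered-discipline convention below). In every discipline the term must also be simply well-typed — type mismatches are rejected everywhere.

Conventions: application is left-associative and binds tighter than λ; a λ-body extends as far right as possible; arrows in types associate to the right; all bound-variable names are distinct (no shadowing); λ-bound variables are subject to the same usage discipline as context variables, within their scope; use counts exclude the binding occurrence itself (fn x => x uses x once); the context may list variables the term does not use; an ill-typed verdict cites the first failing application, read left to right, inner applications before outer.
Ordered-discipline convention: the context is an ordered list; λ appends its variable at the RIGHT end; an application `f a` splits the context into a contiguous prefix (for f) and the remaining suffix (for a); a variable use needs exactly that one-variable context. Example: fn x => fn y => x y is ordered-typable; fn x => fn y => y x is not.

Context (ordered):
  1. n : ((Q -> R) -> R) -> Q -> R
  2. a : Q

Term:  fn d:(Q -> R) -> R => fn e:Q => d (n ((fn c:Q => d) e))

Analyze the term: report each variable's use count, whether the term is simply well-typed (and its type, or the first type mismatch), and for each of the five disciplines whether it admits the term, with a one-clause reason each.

variable uses: n: 1; a: 0; d (bound): 2; e (bound): 1; c (bound): 0
order of uses: d, n, d, e
typing: well-typed — term : ((Q -> R) -> R) -> Q -> R
ordered ✗ (needs contraction — d ×2; a, c never used (weakening))
linear ✗ (needs contraction — d ×2; a, c never used (weakening))
affine ✗ (needs contraction — d ×2)
relevant ✗ (a, c never used (weakening))
unrestricted ✓ (well-typed at ((Q -> R) -> R) -> Q -> R; no restrictions here)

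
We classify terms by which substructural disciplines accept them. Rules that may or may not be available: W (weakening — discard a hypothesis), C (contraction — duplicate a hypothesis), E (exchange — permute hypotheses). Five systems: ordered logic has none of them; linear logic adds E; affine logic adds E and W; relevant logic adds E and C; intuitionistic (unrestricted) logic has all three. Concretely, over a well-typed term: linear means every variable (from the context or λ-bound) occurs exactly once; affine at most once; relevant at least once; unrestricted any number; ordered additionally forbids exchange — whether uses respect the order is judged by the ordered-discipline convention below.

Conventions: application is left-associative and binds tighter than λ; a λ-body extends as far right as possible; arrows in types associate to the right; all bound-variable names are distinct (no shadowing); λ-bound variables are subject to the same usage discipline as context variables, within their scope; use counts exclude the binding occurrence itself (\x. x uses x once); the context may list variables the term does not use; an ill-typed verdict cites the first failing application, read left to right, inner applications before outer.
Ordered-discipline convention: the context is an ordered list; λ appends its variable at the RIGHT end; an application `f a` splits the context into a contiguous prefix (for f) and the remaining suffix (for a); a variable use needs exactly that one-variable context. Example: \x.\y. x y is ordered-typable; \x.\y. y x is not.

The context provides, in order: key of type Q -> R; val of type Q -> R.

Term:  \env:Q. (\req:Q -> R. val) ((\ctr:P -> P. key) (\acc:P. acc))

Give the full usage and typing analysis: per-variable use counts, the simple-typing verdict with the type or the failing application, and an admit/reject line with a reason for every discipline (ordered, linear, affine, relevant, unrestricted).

counts: key=1; val=1; env (bound)=0; req (bound)=0; ctr (bound)=0; acc (bound)=1
order of uses: val, key, acc
typing: well-typed — term : Q -> Q -> R
ordered: ✗, env, req, ctr never used (weakening)
linear: ✗, env, req, ctr never used (weakening)
affine: ✓, none of key, val, env, req, ctr, acc used more than once
relevant: ✗, env, req, ctr never used (weakening)
unrestricted: ✓, simply typable at Q -> Q -> R; W, C, E all held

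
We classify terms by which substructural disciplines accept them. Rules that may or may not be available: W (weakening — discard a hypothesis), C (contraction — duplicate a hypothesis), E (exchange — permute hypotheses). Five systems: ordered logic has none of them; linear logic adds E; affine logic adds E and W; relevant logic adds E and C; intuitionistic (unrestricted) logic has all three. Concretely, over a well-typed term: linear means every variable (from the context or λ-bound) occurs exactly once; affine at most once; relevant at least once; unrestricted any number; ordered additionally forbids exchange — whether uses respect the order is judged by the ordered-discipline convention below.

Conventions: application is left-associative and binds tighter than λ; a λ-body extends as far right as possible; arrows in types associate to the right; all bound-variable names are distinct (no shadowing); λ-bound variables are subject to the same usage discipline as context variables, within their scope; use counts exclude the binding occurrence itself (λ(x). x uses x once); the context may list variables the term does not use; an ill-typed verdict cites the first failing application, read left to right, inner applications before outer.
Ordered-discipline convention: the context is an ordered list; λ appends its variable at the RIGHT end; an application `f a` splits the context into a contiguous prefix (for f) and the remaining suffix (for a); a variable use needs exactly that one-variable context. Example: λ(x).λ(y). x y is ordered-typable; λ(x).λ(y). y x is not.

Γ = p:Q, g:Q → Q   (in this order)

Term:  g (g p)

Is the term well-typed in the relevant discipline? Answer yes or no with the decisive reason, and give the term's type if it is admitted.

yes — none of p, g goes unused; term : Q
usage: p: 1×, g: 2×
uses in reading order: g, g, p
typing: the term checks, with type Q
summary: ordered ✗, linear ✗, affine ✗, relevant ✓, unrestricted ✓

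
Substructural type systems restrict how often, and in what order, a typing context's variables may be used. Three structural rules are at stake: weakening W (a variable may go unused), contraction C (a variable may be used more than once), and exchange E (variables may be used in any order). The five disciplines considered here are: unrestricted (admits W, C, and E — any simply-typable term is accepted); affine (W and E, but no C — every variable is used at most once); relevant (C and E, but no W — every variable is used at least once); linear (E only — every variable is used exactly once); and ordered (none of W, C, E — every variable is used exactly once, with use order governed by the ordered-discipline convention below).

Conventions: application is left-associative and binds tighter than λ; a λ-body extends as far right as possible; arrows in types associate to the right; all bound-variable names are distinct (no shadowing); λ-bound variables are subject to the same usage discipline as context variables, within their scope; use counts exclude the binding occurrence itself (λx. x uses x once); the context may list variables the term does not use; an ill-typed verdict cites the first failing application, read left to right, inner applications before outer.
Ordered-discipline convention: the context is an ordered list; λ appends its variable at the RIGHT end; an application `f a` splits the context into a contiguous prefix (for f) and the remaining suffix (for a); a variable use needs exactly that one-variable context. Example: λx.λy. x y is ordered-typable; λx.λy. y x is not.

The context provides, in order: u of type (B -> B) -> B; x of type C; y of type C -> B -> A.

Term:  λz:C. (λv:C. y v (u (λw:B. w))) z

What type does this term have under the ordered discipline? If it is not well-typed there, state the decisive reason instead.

not well-typed under ordered — x never used (weakening)
usage: u: 1, x: 0, y: 1, z [bound]: 1, v [bound]: 1, w [bound]: 1
left-to-right use order: y, v, u, w, z
typing: ✓ — C -> A
all disciplines: ordered ✗ · linear ✗ · affine ✓ · relevant ✗ · unrestricted ✓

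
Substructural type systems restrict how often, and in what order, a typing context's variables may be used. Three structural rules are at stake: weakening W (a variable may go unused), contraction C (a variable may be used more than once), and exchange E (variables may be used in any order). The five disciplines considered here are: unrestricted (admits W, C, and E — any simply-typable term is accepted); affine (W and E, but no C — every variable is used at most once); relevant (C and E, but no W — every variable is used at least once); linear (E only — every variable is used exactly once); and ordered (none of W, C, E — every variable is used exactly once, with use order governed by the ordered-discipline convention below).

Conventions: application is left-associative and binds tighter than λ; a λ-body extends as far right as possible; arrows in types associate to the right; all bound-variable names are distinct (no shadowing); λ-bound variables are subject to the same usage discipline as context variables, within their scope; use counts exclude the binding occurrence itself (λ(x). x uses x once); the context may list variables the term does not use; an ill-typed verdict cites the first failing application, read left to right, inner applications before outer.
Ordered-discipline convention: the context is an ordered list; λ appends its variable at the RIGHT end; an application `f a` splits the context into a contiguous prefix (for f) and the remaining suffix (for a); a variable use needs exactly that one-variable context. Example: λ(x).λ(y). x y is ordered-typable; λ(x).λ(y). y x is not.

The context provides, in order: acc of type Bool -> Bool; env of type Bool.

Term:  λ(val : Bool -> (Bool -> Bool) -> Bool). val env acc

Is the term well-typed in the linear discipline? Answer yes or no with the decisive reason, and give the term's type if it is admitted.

yes — single use per variable (acc, env, val); term : (Bool -> (Bool -> Bool) -> Bool) -> Bool
variable uses: acc: 1; env: 1; val (bound): 1
uses in reading order: val, env, acc
typing: ✓ — (Bool -> (Bool -> Bool) -> Bool) -> Bool
per-discipline verdicts: ordered ✗ | linear ✓ | affine ✓ | relevant ✓ | unrestricted ✓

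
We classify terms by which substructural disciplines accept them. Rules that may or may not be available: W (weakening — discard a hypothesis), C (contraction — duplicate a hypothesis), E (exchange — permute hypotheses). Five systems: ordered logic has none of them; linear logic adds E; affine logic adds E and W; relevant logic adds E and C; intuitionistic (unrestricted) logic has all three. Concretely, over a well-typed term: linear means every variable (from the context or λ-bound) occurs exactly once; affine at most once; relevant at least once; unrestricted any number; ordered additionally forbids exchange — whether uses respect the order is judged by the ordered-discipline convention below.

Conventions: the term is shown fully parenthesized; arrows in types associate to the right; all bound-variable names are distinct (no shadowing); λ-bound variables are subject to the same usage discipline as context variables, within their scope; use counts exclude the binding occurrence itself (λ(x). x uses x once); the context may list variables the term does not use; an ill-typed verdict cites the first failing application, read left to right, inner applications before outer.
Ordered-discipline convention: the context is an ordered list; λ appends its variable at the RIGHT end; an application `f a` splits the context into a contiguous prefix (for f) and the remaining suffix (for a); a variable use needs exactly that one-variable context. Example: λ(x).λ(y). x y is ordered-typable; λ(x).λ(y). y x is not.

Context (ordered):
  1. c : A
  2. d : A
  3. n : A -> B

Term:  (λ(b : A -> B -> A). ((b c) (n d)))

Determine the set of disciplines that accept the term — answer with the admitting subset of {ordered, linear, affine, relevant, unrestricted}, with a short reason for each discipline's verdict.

admitted by: linear, affine, relevant, unrestricted
usage: c=1; d=1; n=1; b (bound)=1
order of uses: b, c, n, d
typing: the term checks, with type (A -> B -> A) -> A
ordered: ✗ — needs exchange: uses follow b, c, n, d
linear: ✓ — single use per variable (c, d, n, b)
affine: ✓ — c, d, n, b: no repeats, contraction unneeded
relevant: ✓ — none of c, d, n, b goes unused
unrestricted: ✓ — simply typable at (A -> B -> A) -> A; W, C, E all held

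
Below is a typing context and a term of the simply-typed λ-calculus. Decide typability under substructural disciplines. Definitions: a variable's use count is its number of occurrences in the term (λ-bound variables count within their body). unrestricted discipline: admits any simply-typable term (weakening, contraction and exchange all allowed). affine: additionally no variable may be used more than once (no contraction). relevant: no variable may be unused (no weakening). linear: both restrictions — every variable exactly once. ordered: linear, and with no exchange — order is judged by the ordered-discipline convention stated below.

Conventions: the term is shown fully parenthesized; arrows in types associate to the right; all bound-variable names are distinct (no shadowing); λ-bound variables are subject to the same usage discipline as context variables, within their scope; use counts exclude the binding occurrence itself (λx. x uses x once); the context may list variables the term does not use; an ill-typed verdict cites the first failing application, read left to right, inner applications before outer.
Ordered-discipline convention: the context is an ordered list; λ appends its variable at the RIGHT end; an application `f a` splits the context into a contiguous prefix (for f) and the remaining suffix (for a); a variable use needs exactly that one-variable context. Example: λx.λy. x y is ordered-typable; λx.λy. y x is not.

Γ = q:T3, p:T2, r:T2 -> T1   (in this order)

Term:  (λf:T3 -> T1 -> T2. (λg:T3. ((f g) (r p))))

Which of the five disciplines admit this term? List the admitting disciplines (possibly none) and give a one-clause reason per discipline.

admitting disciplines: affine, unrestricted
counts: q ×0; p ×1; r ×1; f (bound) ×1; g (bound) ×1
uses in reading order: f, g, r, p
typing: well-typed at (T3 -> T1 -> T2) -> T3 -> T2
ordered: ✗, unused: q — weakening required
linear: ✗, unused: q — weakening required
affine: ✓, at most one use each (q, p, r, f, g)
relevant: ✗, unused: q — weakening required
unrestricted: ✓, type-checks ((T3 -> T1 -> T2) -> T3 -> T2) and nothing is barred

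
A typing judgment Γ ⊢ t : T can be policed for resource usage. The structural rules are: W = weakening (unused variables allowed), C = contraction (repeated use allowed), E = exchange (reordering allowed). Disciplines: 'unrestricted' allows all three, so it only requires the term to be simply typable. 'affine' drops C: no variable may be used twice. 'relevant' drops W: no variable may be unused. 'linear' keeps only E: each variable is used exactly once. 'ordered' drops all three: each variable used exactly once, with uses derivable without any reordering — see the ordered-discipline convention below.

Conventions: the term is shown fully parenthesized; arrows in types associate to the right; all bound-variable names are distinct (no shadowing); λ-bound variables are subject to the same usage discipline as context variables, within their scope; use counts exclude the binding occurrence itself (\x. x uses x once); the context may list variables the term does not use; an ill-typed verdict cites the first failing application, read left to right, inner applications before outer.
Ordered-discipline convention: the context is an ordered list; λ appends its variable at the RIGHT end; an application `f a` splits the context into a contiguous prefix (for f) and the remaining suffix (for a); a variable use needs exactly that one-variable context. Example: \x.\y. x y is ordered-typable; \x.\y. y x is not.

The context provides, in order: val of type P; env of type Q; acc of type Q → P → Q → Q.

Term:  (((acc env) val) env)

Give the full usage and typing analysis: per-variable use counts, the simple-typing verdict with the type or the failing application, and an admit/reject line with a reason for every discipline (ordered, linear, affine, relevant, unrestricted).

variable uses: val ×1; env ×2; acc ×1
use order (left to right): acc, env, val, env
typing: well-typed — term : Q
ordered ✗ (uses contraction: env ×2)
linear ✗ (uses contraction: env ×2)
affine ✗ (uses contraction: env ×2)
relevant ✓ (none of val, env, acc goes unused)
unrestricted ✓ (simply typable at Q; W, C, E all held)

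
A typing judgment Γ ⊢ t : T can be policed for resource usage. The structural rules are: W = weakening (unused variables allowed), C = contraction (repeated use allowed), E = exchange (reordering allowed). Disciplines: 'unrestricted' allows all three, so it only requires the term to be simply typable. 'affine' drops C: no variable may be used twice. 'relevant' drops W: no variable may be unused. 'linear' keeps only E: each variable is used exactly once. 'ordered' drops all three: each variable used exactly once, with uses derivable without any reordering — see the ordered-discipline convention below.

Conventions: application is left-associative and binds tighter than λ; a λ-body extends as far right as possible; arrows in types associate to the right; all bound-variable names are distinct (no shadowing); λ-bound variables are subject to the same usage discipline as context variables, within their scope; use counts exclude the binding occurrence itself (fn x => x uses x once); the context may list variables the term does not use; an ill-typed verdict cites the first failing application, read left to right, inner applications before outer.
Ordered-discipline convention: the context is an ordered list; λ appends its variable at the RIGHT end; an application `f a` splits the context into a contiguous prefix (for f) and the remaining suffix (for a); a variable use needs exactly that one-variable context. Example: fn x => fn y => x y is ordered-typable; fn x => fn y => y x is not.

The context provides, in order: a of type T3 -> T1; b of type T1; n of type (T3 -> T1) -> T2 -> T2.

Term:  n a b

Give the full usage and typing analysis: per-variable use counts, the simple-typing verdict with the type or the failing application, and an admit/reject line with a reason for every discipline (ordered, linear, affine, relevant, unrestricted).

usage: a: 1; b: 1; n: 1
uses in reading order: n, a, b
typing: ill-typed: argument of type T1 where T2 is required
ordered ✗ (the type mismatch rejects it)
linear ✗ (not simply typable)
affine ✗ (fails simple typing)
relevant ✗ (a type mismatch blocks all five)
unrestricted ✗ (the type mismatch rejects it)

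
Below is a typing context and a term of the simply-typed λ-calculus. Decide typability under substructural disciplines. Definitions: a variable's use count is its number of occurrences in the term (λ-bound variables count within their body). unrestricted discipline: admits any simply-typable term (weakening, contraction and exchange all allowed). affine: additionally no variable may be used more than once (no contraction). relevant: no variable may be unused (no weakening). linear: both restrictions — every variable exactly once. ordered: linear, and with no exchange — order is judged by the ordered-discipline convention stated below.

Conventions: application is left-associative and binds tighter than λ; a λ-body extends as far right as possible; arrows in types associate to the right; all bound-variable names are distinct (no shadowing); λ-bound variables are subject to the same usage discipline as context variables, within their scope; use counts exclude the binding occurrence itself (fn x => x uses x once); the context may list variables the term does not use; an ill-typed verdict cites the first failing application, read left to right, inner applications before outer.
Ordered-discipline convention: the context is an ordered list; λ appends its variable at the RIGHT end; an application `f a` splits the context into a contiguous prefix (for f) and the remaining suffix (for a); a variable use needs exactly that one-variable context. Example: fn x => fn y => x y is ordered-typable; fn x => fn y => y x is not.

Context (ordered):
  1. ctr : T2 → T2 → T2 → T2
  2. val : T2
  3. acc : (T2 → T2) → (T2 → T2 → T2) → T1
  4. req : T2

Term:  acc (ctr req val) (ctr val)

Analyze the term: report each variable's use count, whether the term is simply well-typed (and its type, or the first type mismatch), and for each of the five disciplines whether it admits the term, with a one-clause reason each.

counts: ctr: 2, val: 2, acc: 1, req: 1
use order (left to right): acc, ctr, req, val, ctr, val
typing: the term checks, with type T1
ordered ✗ (repeated use of ctr ×2, val ×2)
linear ✗ (repeated use of ctr ×2, val ×2)
affine ✗ (repeated use of ctr ×2, val ×2)
relevant ✓ (every one of ctr, val, acc, req appears)
unrestricted ✓ (simply typable at T1; W, C, E all held)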